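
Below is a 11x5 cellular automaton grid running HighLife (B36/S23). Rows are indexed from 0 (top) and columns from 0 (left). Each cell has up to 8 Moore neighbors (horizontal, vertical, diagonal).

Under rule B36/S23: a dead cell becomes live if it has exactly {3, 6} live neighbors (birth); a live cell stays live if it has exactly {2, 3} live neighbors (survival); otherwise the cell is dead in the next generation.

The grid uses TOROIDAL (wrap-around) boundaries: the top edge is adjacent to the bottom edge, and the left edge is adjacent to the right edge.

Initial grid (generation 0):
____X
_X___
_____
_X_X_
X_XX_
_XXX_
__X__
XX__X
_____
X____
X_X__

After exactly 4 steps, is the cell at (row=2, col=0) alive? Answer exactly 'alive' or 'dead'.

Answer: alive

Derivation:
Simulating step by step:
Generation 0 (given above): 17 live cells
Generation 1: 17 live cells
XX___
_____
__X__
_X_XX
X____
____X
____X
XX___
_X__X
_X___
XX__X
Generation 2: 25 live cells
_X__X
_X___
__XX_
XXXXX
X__X_
X___X
____X
_X__X
_XX__
XXX_X
__X_X
Generation 3: 20 live cells
_XXX_
XX_X_
_____
X____
_____
X__X_
___XX
_XXX_
X___X
____X
X_X_X
Generation 4: 21 live cells
_____
XX_XX
XX__X
_____
____X
___X_
XX___
_XX__
XXX_X
_X___
X_X_X

Cell (2,0) at generation 4: 1 -> alive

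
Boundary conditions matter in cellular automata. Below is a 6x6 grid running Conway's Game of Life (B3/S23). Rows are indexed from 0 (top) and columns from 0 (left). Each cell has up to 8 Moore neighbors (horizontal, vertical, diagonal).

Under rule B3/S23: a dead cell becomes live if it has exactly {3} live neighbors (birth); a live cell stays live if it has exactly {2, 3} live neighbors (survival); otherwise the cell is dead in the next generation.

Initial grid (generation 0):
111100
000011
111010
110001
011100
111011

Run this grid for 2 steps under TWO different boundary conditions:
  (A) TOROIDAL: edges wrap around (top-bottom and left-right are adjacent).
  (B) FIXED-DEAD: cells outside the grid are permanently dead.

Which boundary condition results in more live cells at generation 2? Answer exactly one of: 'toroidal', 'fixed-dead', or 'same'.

Answer: fixed-dead

Derivation:
Under TOROIDAL boundary, generation 2:
000011
000010
000000
001001
000100
000010
Population = 7

Under FIXED-DEAD boundary, generation 2:
001111
000001
000000
001001
000101
000010
Population = 10

Comparison: toroidal=7, fixed-dead=10 -> fixed-dead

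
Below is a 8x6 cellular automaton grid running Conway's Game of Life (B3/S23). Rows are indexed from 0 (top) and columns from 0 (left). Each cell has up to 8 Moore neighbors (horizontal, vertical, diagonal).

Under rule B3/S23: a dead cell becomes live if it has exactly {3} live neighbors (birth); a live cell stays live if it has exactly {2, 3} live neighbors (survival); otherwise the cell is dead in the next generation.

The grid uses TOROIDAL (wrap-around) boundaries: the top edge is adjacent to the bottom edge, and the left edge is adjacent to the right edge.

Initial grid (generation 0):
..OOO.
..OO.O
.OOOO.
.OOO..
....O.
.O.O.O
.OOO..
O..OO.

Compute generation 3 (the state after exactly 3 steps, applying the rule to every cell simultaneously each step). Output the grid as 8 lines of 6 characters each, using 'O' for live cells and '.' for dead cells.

Simulating step by step:
Generation 0 (given above): 23 live cells
Generation 1: 13 live cells
.O....
.....O
O.....
.O....
OO..O.
OO.O..
.O...O
.....O
Generation 2: 11 live cells
O.....
O.....
O.....
.O...O
.....O
....O.
.OO.OO
......
Generation 3: 19 live cells
(generation 3 grid is the final answer)

Answer: ......
OO...O
OO...O
.....O
O...OO
O..OO.
...OOO
OO...O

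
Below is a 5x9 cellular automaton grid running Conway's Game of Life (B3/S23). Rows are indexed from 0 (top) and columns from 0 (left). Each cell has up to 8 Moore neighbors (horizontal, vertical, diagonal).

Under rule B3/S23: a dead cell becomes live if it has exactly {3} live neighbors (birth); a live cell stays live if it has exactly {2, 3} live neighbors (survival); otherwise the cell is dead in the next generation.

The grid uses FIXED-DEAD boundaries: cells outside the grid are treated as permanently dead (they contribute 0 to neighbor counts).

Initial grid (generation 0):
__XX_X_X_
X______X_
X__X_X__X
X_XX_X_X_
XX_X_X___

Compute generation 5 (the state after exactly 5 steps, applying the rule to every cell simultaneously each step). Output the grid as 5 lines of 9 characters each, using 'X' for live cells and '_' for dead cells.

Answer: _XX____X_
X_XXXXX_X
____X___X
___X__XX_
____XXX__

Derivation:
Simulating step by step:
Generation 0 (given above): 19 live cells
Generation 1: 18 live cells
______X__
_XXX___XX
X_XX___XX
X__X_X___
XX_X__X__
Generation 2: 18 live cells
__X____X_
_X_X__X_X
X_____XXX
X__X__XX_
XXX_X____
Generation 3: 21 live cells
__X____X_
_XX___X_X
XXX__X__X
X_XX_XX_X
XXXX_____
Generation 4: 17 live cells
_XX____X_
X__X__X_X
X___XX__X
_____XXX_
X__XX____
Generation 5: 18 live cells
(generation 5 grid is the final answer)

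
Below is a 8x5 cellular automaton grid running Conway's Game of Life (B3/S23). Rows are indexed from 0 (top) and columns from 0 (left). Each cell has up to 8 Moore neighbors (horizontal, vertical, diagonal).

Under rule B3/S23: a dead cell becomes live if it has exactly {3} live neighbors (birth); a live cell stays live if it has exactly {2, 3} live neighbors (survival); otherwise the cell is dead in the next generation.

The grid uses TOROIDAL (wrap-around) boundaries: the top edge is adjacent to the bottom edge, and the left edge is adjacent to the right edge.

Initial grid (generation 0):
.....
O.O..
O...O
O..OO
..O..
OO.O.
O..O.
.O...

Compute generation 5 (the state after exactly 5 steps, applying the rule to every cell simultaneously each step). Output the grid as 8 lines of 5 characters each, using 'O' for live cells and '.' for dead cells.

Simulating step by step:
Generation 0 (given above): 14 live cells
Generation 1: 12 live cells
.O...
OO..O
.....
OO.O.
..O..
OO.O.
O....
.....
Generation 2: 14 live cells
.O...
OO...
..O..
.OO..
...O.
OOO.O
OO..O
.....
Generation 3: 17 live cells
OO...
OOO..
O.O..
.OOO.
...OO
..O..
..OOO
.O...
Generation 4: 15 live cells
.....
..O.O
O...O
OO...
.O..O
..O..
.OOO.
.O.OO
Generation 5: 19 live cells
(generation 5 grid is the final answer)

Answer: O.O.O
O..OO
...OO
.O...
.OO..
O....
OO..O
OO.OO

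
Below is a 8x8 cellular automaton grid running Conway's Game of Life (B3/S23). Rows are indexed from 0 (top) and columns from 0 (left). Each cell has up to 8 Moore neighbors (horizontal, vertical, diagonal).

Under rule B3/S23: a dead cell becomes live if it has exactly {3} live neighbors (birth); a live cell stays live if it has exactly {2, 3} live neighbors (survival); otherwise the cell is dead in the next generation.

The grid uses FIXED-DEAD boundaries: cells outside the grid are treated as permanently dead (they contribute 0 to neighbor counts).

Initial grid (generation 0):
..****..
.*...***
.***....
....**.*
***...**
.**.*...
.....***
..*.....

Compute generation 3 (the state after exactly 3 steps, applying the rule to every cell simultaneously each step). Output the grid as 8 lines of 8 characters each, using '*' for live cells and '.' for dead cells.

Answer: ..***.*.
*......*
*.**...*
*...**.*
*..**..*
*.*....*
.****..*
..**..*.

Derivation:
Simulating step by step:
Generation 0 (given above): 26 live cells
Generation 1: 29 live cells
..****..
.*...**.
.***...*
*...**.*
*.*.*.**
*.**....
.***.**.
......*.
Generation 2: 32 live cells
..*****.
.*...**.
****...*
*...**.*
*.*.*.**
*......*
.*.****.
..*..**.
Generation 3: 29 live cells
(generation 3 grid is the final answer)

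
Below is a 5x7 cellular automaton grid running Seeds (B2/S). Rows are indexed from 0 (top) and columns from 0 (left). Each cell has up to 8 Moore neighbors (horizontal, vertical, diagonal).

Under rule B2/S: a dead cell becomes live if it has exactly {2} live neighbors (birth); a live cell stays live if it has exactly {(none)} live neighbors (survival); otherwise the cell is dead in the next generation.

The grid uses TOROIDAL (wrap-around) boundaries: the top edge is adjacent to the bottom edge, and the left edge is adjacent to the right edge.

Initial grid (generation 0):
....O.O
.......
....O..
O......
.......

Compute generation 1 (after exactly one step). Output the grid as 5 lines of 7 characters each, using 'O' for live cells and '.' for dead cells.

Answer: .....O.
...OO..
.......
.......
O....OO

Derivation:
Simulating step by step:
Generation 0 (given above): 4 live cells
Generation 1: 6 live cells
(generation 1 grid is the final answer)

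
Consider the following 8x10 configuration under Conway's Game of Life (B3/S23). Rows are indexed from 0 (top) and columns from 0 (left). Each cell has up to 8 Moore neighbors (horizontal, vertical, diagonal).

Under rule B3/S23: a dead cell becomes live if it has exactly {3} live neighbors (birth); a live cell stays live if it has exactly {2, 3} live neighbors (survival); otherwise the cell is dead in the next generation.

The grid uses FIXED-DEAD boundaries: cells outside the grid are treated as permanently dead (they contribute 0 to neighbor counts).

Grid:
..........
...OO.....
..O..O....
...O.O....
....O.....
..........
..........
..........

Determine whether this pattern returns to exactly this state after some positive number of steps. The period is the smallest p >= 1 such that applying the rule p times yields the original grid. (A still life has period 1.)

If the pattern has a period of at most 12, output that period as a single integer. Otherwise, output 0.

Answer: 1

Derivation:
Simulating and comparing each generation to the original:
Gen 0 (original, given above): 7 live cells
Gen 1: 7 live cells, MATCHES original -> period = 1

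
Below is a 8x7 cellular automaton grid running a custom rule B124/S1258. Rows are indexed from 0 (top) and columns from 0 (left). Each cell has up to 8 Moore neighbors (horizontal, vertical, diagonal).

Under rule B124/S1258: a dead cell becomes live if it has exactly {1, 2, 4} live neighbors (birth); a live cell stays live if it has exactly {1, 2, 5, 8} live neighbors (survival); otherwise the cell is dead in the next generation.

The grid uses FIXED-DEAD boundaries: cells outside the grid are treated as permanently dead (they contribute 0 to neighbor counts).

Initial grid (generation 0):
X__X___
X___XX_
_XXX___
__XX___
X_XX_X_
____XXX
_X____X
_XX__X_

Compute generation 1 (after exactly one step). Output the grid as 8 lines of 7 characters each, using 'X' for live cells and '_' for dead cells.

Answer: XXXX_XX
XXXX_XX
X___XXX
X__XXXX
_______
X______
XX_X___
XXXXXXX

Derivation:
Simulating step by step:
Generation 0 (given above): 22 live cells
Generation 1: 32 live cells
(generation 1 grid is the final answer)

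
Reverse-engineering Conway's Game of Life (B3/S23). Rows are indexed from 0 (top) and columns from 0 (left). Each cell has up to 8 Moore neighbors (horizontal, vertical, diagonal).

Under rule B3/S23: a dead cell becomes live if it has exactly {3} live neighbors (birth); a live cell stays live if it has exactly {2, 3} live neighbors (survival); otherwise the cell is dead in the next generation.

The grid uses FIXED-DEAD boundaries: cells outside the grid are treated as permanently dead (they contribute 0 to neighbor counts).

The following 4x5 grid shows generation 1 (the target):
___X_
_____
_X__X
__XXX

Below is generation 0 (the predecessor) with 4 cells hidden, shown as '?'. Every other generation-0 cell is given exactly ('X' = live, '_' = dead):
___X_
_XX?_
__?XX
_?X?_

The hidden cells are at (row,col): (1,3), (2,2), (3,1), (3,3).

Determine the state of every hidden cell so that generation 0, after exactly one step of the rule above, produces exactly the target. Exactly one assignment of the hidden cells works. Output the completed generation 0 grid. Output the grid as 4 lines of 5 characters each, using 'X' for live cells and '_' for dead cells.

Hidden generation-0 cells (in order): (1,3), (2,2), (3,1), (3,3).
A hidden cell only influences target cells in its own 3x3 neighborhood. Try each of the 2^4 = 16 assignments, step the completed generation 0 forward once under B3/S23, and compare with the target:
  (1,3)=_ (2,2)=_ (3,1)=_ (3,3)=_ -> step gives (0,2)='X' but target has '_' -> reject
  (1,3)=_ (2,2)=_ (3,1)=_ (3,3)=X -> step gives (0,2)='X' but target has '_' -> reject
  (1,3)=_ (2,2)=_ (3,1)=X (3,3)=_ -> step gives (0,2)='X' but target has '_' -> reject
  (1,3)=_ (2,2)=_ (3,1)=X (3,3)=X -> step gives (0,2)='X' but target has '_' -> reject
  (1,3)=_ (2,2)=X (3,1)=_ (3,3)=_ -> step gives (0,2)='X' but target has '_' -> reject
  (1,3)=_ (2,2)=X (3,1)=_ (3,3)=X -> step gives (0,2)='X' but target has '_' -> reject
  (1,3)=_ (2,2)=X (3,1)=X (3,3)=_ -> step gives (0,2)='X' but target has '_' -> reject
  (1,3)=_ (2,2)=X (3,1)=X (3,3)=X -> step gives (0,2)='X' but target has '_' -> reject
  (1,3)=X (2,2)=_ (3,1)=_ (3,3)=_ -> step gives (3,2)='_' but target has 'X' -> reject
  (1,3)=X (2,2)=_ (3,1)=_ (3,3)=X -> step reproduces the target at every cell -> ACCEPT
  (1,3)=X (2,2)=_ (3,1)=X (3,3)=_ -> step gives (2,1)='_' but target has 'X' -> reject
  (1,3)=X (2,2)=_ (3,1)=X (3,3)=X -> step gives (2,1)='_' but target has 'X' -> reject
  (1,3)=X (2,2)=X (3,1)=_ (3,3)=_ -> step gives (1,1)='X' but target has '_' -> reject
  (1,3)=X (2,2)=X (3,1)=_ (3,3)=X -> step gives (1,1)='X' but target has '_' -> reject
  (1,3)=X (2,2)=X (3,1)=X (3,3)=_ -> step gives (1,1)='X' but target has '_' -> reject
  (1,3)=X (2,2)=X (3,1)=X (3,3)=X -> step gives (1,1)='X' but target has '_' -> reject
Unique solution: (1,3)=live, (2,2)=dead, (3,1)=dead, (3,3)=live.
Check: live-neighbor counts of every cell in the completed generation 0:
12422
11444
13653
01233
Applying B3/S23 to generation 0 with these counts gives:
___X_
_____
_X__X
__XXX
which matches the target exactly.

Answer: ___X_
_XXX_
___XX
__XX_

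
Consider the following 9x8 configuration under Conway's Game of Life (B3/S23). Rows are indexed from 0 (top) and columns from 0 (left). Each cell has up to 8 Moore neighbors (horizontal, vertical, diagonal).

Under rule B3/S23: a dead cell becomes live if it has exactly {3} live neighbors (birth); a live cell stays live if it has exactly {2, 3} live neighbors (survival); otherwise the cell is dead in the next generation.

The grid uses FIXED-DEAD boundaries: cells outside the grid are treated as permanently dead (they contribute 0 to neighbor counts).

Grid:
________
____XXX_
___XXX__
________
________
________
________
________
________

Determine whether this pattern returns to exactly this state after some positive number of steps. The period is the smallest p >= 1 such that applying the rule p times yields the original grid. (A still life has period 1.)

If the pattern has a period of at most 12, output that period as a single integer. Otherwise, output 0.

Answer: 2

Derivation:
Simulating and comparing each generation to the original:
Gen 0 (original, given above): 6 live cells
Gen 1: 6 live cells, differs from original
Gen 2: 6 live cells, MATCHES original -> period = 2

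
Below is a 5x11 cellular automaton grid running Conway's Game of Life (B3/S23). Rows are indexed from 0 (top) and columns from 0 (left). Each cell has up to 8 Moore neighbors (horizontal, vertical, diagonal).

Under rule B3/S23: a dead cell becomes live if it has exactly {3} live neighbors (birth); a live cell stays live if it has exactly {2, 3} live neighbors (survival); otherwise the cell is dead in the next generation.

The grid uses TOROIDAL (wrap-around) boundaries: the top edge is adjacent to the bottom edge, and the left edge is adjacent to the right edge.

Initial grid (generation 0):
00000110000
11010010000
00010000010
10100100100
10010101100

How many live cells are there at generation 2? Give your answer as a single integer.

Answer: 19

Derivation:
Simulating step by step:
Generation 0 (given above): 17 live cells
Generation 1: 24 live cells
11100100000
00101110000
10011000001
01110011111
01000101100
Generation 2: 19 live cells
10110001000
00100010001
10000000101
01010110001
00011100001
Population at generation 2: 19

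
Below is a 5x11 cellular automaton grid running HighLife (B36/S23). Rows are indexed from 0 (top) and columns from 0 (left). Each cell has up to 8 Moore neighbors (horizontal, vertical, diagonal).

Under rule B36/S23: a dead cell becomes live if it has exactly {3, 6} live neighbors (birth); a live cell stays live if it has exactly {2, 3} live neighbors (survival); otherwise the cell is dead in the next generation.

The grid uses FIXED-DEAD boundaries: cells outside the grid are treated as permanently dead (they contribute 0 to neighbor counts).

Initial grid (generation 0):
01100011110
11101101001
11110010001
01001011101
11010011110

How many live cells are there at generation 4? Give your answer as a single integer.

Simulating step by step:
Generation 0 (given above): 32 live cells
Generation 1: 22 live cells
10110111110
00001100001
00000000101
00101000001
11100110010
Generation 2: 22 live cells
00010111110
00011100001
00011100001
00110100001
01110100000
Generation 3: 18 live cells
00010111110
00100001101
00000010011
01000110000
01010000000
Generation 4: 14 live cells
00000010010
00000100011
00000110111
00100110000
00100000000
Population at generation 4: 14

Answer: 14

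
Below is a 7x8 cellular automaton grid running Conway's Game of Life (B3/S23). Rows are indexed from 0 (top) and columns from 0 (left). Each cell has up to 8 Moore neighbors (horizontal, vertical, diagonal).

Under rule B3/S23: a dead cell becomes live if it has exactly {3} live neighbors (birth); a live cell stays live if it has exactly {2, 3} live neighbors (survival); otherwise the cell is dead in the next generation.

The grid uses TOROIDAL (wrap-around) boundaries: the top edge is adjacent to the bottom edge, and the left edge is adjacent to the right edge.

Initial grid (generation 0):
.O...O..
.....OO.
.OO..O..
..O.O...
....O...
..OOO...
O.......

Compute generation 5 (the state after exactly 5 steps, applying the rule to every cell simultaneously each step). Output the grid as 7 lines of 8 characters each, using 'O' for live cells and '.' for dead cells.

Simulating step by step:
Generation 0 (given above): 14 live cells
Generation 1: 26 live cells
.....OO.
.OO.OOO.
.OOOOOO.
.OO.OO..
..O.OO..
...OO...
.OOOO...
Generation 2: 8 live cells
......O.
.O.....O
O.......
........
.OO.....
.O......
..O.....
Generation 3: 7 live cells
........
O......O
O.......
.O......
.OO.....
.O......
........
Generation 4: 13 live cells
........
O......O
OO.....O
OOO.....
OOO.....
.OO.....
........
Generation 5: 6 live cells
(generation 5 grid is the final answer)

Answer: ........
.O.....O
..O.....
........
...O....
O.O.....
........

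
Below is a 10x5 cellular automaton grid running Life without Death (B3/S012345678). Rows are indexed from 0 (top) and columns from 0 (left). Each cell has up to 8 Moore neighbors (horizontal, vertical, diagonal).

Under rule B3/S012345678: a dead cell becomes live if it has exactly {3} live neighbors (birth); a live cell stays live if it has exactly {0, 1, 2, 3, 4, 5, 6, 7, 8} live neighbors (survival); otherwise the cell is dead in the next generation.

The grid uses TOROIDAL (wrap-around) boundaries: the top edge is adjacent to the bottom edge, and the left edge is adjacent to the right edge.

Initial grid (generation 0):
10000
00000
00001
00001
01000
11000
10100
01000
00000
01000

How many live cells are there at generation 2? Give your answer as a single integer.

Simulating step by step:
Generation 0 (given above): 10 live cells
Generation 1: 12 live cells
10000
00000
00001
10001
01000
11100
10100
01000
00000
01000
Generation 2: 15 live cells
10000
00000
10001
10001
01101
11100
10100
01000
00000
01000
Population at generation 2: 15

Answer: 15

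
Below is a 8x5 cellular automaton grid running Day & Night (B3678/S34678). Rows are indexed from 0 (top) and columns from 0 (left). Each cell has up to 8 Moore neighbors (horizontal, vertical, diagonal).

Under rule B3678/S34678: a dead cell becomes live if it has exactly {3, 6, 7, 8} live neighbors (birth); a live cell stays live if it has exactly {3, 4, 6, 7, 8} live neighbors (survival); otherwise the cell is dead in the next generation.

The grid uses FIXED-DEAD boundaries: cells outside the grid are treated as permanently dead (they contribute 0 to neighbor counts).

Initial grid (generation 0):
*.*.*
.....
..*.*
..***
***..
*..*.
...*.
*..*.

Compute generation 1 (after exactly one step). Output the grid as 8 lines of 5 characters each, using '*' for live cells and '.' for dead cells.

Answer: .....
.*...
.....
..*..
.**.*
.....
..*.*
.....

Derivation:
Simulating step by step:
Generation 0 (given above): 16 live cells
Generation 1: 7 live cells
(generation 1 grid is the final answer)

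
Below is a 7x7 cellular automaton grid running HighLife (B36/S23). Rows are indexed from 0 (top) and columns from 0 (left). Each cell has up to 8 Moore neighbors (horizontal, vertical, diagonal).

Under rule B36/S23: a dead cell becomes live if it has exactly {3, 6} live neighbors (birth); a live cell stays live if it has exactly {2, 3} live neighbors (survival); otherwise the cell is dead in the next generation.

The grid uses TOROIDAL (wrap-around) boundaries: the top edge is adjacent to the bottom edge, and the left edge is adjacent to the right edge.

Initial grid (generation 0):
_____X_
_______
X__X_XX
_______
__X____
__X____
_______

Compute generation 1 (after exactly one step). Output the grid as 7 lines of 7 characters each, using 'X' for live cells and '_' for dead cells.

Simulating step by step:
Generation 0 (given above): 7 live cells
Generation 1: 4 live cells
(generation 1 grid is the final answer)

Answer: _______
____XX_
______X
______X
_______
_______
_______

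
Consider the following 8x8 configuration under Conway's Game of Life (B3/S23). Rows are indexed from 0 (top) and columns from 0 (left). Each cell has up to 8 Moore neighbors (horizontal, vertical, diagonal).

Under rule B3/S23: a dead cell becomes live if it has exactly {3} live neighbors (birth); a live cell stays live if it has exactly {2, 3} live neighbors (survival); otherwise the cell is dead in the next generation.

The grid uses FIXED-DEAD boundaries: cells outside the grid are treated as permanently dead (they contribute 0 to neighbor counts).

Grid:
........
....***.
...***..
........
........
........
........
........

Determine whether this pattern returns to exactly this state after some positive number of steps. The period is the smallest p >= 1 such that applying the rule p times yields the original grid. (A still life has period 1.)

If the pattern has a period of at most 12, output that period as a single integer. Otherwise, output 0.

Answer: 2

Derivation:
Simulating and comparing each generation to the original:
Gen 0 (original, given above): 6 live cells
Gen 1: 6 live cells, differs from original
Gen 2: 6 live cells, MATCHES original -> period = 2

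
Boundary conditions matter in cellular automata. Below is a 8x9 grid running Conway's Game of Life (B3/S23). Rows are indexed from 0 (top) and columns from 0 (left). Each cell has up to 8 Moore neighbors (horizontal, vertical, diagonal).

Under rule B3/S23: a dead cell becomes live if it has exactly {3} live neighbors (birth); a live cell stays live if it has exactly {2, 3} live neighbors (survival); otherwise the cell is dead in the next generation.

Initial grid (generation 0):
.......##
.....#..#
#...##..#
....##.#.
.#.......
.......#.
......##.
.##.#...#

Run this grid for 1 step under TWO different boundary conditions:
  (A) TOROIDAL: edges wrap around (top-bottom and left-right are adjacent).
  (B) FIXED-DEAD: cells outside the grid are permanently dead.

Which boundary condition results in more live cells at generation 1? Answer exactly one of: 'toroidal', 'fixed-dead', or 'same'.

Under TOROIDAL boundary, generation 1:
.......##
....###..
#......##
#...###.#
......#..
......##.
......###
#.....#.#
Population = 22

Under FIXED-DEAD boundary, generation 1:
.......##
....###.#
.......##
....###..
......#..
......##.
......###
.......#.
Population = 18

Comparison: toroidal=22, fixed-dead=18 -> toroidal

Answer: toroidal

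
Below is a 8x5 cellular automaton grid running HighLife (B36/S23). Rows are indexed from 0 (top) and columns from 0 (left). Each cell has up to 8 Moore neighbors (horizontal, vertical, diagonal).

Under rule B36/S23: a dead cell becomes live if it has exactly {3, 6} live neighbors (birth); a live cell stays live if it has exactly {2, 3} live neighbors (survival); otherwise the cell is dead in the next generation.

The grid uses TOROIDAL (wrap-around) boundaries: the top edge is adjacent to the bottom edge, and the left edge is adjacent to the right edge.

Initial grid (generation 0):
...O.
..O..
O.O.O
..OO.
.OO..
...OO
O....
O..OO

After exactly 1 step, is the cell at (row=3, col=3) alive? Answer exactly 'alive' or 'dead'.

Answer: dead

Derivation:
Simulating step by step:
Generation 0 (given above): 15 live cells
Generation 1: 20 live cells
..OO.
.OO.O
..O.O
O...O
.O..O
OOOOO
O...O
O..O.

Cell (3,3) at generation 1: 0 -> dead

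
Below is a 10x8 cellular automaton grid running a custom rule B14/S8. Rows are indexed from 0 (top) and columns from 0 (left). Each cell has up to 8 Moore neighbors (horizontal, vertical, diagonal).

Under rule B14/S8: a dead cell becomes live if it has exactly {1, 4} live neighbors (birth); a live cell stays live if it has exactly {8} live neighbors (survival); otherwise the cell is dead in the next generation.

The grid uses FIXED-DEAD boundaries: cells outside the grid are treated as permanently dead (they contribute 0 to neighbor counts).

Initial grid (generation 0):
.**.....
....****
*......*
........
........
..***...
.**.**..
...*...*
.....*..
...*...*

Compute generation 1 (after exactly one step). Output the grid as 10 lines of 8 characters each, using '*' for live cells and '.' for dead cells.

Simulating step by step:
Generation 0 (given above): 20 live cells
Generation 1: 18 live cells
(generation 1 grid is the final answer)

Answer: *.......
........
.*.*..*.
**....**
.*...*..
*.....*.
*......*
*...*...
........
..*..*..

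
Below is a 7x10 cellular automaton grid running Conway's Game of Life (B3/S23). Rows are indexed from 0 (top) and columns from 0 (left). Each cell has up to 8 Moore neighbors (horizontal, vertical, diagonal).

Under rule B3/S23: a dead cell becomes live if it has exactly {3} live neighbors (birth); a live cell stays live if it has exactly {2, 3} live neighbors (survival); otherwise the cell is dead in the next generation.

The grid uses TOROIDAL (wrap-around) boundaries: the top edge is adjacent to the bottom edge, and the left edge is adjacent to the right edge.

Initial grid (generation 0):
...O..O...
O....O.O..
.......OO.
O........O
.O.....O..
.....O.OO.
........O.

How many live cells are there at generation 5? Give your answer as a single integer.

Answer: 4

Derivation:
Simulating step by step:
Generation 0 (given above): 15 live cells
Generation 1: 20 live cells
......OO..
.......OO.
O.....OOO.
O......O.O
O.....OO.O
......OOO.
......O.O.
Generation 2: 9 live cells
......O...
.........O
O.....O...
.O........
O.........
.....O....
.....O..O.
Generation 3: 5 live cells
..........
..........
O.........
OO........
..........
..........
.....OO...
Generation 4: 4 live cells
..........
..........
OO........
OO........
..........
..........
..........
Generation 5: 4 live cells
..........
..........
OO........
OO........
..........
..........
..........
Population at generation 5: 4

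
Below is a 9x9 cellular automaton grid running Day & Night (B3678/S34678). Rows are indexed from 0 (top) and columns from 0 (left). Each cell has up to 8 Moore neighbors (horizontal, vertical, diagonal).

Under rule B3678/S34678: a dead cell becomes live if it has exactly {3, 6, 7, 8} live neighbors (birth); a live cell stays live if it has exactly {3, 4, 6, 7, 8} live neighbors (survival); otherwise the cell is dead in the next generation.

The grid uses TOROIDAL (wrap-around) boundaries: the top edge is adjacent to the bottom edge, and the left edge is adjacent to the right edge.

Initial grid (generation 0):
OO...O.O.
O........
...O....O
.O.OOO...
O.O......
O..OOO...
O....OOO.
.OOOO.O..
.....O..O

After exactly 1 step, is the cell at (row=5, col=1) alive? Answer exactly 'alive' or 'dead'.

Simulating step by step:
Generation 0 (given above): 28 live cells
Generation 1: 23 live cells
O.....O..
OO.......
O.O......
O..OO....
..O.O....
....OO...
....O.O.O
O...O.O.O
...O.O.O.

Cell (5,1) at generation 1: 0 -> dead

Answer: dead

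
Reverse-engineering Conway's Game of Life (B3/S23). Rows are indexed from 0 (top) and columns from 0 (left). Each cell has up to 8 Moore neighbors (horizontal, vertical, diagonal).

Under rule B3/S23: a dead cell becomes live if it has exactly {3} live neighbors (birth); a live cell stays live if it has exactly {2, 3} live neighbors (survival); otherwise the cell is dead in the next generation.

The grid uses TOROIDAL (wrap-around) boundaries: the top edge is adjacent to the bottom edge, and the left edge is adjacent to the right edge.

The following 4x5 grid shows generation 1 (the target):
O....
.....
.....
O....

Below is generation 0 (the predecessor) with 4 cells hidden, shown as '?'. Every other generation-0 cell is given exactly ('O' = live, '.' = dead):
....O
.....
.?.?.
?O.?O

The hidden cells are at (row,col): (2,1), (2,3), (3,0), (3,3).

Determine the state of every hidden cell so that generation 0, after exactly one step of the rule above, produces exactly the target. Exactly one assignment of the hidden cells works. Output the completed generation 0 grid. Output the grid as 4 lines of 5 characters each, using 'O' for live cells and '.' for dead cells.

Answer: ....O
.....
.....
.O..O

Derivation:
Hidden generation-0 cells (in order): (2,1), (2,3), (3,0), (3,3).
A hidden cell only influences target cells in its own 3x3 neighborhood. Try each of the 2^4 = 16 assignments, step the completed generation 0 forward once under B3/S23, and compare with the target:
  (2,1)=. (2,3)=. (3,0)=. (3,3)=. -> step reproduces the target at every cell -> ACCEPT
  (2,1)=. (2,3)=. (3,0)=. (3,3)=O -> step gives (0,3)='O' but target has '.' -> reject
  (2,1)=. (2,3)=. (3,0)=O (3,3)=. -> step gives (0,0)='.' but target has 'O' -> reject
  (2,1)=. (2,3)=. (3,0)=O (3,3)=O -> step gives (0,0)='.' but target has 'O' -> reject
  (2,1)=. (2,3)=O (3,0)=. (3,3)=. -> step gives (3,3)='O' but target has '.' -> reject
  (2,1)=. (2,3)=O (3,0)=. (3,3)=O -> step gives (0,3)='O' but target has '.' -> reject
  (2,1)=. (2,3)=O (3,0)=O (3,3)=. -> step gives (0,0)='.' but target has 'O' -> reject
  (2,1)=. (2,3)=O (3,0)=O (3,3)=O -> step gives (0,0)='.' but target has 'O' -> reject
  (2,1)=O (2,3)=. (3,0)=. (3,3)=. -> step gives (2,0)='O' but target has '.' -> reject
  (2,1)=O (2,3)=. (3,0)=. (3,3)=O -> step gives (0,3)='O' but target has '.' -> reject
  (2,1)=O (2,3)=. (3,0)=O (3,3)=. -> step gives (0,0)='.' but target has 'O' -> reject
  (2,1)=O (2,3)=. (3,0)=O (3,3)=O -> step gives (0,0)='.' but target has 'O' -> reject
  (2,1)=O (2,3)=O (3,0)=. (3,3)=. -> step gives (2,0)='O' but target has '.' -> reject
  (2,1)=O (2,3)=O (3,0)=. (3,3)=O -> step gives (0,3)='O' but target has '.' -> reject
  (2,1)=O (2,3)=O (3,0)=O (3,3)=. -> step gives (0,0)='.' but target has 'O' -> reject
  (2,1)=O (2,3)=O (3,0)=O (3,3)=O -> step gives (0,0)='.' but target has 'O' -> reject
Unique solution: (2,1)=dead, (2,3)=dead, (3,0)=dead, (3,3)=dead.
Check: live-neighbor counts of every cell in the completed generation 0:
31121
10011
21111
30121
Applying B3/S23 to generation 0 with these counts gives:
O....
.....
.....
O....
which matches the target exactly.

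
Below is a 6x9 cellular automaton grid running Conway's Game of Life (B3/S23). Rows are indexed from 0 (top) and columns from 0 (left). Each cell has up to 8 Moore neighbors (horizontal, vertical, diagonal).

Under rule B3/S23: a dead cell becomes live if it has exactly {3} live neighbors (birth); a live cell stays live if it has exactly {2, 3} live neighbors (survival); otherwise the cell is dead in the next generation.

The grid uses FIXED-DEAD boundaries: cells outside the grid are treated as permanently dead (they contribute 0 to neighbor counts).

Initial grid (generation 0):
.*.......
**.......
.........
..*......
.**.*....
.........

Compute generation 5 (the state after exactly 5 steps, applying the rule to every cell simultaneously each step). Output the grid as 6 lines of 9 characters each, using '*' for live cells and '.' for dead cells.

Answer: .........
.........
.........
..*......
.*.*.....
..*......

Derivation:
Simulating step by step:
Generation 0 (given above): 7 live cells
Generation 1: 11 live cells
**.......
**.......
.*.......
.***.....
.***.....
.........
Generation 2: 8 live cells
**.......
..*......
.........
*..*.....
.*.*.....
..*......
Generation 3: 6 live cells
.*.......
.*.......
.........
..*......
.*.*.....
..*......
Generation 4: 4 live cells
.........
.........
.........
..*......
.*.*.....
..*......
Generation 5: 4 live cells
(generation 5 grid is the final answer)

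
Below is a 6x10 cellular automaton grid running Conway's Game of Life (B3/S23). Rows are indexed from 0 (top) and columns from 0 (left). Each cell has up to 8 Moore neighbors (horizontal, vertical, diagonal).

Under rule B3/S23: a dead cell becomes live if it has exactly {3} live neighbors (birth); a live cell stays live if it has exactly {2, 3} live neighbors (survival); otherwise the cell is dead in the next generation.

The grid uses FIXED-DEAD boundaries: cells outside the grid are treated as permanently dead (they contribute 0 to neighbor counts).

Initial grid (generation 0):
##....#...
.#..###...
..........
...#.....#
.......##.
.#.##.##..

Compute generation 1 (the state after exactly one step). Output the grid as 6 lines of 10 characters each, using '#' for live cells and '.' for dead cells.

Simulating step by step:
Generation 0 (given above): 16 live cells
Generation 1: 19 live cells
(generation 1 grid is the final answer)

Answer: ##....#...
##...##...
....##....
........#.
..###.###.
......###.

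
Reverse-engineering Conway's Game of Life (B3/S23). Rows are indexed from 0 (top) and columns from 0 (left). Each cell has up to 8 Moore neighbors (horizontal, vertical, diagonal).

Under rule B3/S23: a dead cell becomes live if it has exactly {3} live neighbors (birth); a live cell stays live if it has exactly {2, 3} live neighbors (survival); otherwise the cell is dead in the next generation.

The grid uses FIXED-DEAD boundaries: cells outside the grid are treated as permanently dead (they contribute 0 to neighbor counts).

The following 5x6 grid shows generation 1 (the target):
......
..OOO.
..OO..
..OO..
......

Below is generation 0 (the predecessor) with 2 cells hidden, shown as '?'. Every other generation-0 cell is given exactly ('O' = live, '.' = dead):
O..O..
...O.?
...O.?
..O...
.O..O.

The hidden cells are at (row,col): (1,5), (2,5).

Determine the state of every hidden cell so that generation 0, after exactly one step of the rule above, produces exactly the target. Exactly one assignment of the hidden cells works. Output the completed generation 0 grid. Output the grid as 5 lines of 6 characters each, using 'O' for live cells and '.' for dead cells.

Hidden generation-0 cells (in order): (1,5), (2,5).
A hidden cell only influences target cells in its own 3x3 neighborhood. Try each of the 2^2 = 4 assignments, step the completed generation 0 forward once under B3/S23, and compare with the target:
  (1,5)=. (2,5)=. -> step reproduces the target at every cell -> ACCEPT
  (1,5)=. (2,5)=O -> step gives (1,4)='.' but target has 'O' -> reject
  (1,5)=O (2,5)=. -> step gives (0,4)='O' but target has '.' -> reject
  (1,5)=O (2,5)=O -> step gives (0,4)='O' but target has '.' -> reject
Unique solution: (1,5)=dead, (2,5)=dead.
Check: live-neighbor counts of every cell in the completed generation 0:
012120
113230
013220
122321
112201
Applying B3/S23 to generation 0 with these counts gives:
......
..OOO.
..OO..
..OO..
......
which matches the target exactly.

Answer: O..O..
...O..
...O..
..O...
.O..O.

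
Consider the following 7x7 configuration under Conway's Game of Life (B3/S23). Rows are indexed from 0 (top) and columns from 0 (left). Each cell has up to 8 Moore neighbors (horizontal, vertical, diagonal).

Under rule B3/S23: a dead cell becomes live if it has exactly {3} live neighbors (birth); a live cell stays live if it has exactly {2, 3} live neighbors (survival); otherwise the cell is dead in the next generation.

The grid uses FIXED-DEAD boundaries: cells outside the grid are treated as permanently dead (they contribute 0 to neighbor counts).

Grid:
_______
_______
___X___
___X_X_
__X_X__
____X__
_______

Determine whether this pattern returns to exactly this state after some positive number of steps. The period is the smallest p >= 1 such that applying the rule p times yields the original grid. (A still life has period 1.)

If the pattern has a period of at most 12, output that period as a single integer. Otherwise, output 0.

Answer: 2

Derivation:
Simulating and comparing each generation to the original:
Gen 0 (original, given above): 6 live cells
Gen 1: 6 live cells, differs from original
Gen 2: 6 live cells, MATCHES original -> period = 2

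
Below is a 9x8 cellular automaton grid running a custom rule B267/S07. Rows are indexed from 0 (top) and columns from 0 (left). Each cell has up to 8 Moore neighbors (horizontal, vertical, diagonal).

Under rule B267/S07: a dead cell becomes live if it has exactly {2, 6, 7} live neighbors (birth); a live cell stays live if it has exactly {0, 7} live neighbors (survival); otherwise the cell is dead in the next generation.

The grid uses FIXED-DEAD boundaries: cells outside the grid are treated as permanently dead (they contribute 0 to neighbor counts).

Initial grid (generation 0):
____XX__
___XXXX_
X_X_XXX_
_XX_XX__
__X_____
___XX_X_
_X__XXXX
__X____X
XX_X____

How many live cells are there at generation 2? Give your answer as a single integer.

Answer: 13

Derivation:
Simulating step by step:
Generation 0 (given above): 29 live cells
Generation 1: 10 live cells
________
_XX__X_X
___X_X_X
X_______
______X_
_X______
________
________
________
Generation 2: 13 live cells
_XX___X_
___X____
X_______
X___XX_X
XX____X_
_X______
________
________
________
Population at generation 2: 13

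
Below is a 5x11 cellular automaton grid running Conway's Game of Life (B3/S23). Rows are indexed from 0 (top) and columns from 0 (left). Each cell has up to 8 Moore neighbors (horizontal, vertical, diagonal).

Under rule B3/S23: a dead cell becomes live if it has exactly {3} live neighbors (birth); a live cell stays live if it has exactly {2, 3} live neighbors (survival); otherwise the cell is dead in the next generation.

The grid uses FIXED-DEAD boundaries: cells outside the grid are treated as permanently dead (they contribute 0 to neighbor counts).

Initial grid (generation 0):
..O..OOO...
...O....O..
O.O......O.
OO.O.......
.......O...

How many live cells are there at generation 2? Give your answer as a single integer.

Answer: 13

Derivation:
Simulating step by step:
Generation 0 (given above): 13 live cells
Generation 1: 14 live cells
......OO...
.OOO..OOO..
O.OO.......
OOO........
...........
Generation 2: 13 live cells
..O...O.O..
.O.O..O.O..
O......O...
O.OO.......
.O.........
Population at generation 2: 13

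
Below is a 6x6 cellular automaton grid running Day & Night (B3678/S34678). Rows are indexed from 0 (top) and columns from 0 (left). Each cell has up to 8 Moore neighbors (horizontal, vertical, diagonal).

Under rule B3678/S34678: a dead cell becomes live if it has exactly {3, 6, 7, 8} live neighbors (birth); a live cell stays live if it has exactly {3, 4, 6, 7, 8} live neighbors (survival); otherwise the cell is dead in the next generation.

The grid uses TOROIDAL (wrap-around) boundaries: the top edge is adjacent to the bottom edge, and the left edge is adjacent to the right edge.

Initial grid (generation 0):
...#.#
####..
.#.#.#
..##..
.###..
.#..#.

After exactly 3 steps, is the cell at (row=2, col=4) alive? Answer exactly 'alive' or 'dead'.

Answer: alive

Derivation:
Simulating step by step:
Generation 0 (given above): 16 live cells
Generation 1: 16 live cells
...#..
##.#.#
.###..
#.##..
.#.##.
#...#.
Generation 2: 17 live cells
.##...
####..
..##.#
..#...
##.##.
..#.##
Generation 3: 18 live cells
....##
#.###.
#..##.
#.#..#
.#.##.
..#.##

Cell (2,4) at generation 3: 1 -> alive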